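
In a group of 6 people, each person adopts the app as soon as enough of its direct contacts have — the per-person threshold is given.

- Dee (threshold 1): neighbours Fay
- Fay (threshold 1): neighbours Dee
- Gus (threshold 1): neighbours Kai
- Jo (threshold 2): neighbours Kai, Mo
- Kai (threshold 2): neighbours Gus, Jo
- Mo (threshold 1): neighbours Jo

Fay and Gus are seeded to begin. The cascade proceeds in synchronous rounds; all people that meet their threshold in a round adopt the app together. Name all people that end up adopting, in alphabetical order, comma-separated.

Dee, Fay, Gus

Round 1 — Fay, Gus adopt the app (initial).
Round 2 — checking thresholds:
  Dee: 1 of 1 neighbours ≥ 1, adopts the app.
  Kai: 1 of 2 neighbours < 2, not yet.
Round 3 — no new adoptions; cascade stops.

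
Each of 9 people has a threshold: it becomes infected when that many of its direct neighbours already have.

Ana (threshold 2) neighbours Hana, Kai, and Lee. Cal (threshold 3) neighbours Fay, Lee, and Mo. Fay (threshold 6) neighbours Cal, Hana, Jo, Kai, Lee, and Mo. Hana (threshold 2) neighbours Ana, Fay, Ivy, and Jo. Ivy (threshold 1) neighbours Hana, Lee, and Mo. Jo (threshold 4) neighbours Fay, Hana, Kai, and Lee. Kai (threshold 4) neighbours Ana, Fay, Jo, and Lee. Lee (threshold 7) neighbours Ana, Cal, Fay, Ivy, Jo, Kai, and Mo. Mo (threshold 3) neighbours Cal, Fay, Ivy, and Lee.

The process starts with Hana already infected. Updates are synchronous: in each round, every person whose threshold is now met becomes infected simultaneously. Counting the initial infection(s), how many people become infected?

2

Round 1 — Hana becomes infected (initial).
Round 2 — checking thresholds:
  Ana: 1 of 3 neighbours < 2, below threshold.
  Fay: 1 of 6 neighbours < 6, below threshold.
  Ivy: 1 of 3 neighbours ≥ 1, becomes infected.
  Jo: 1 of 4 neighbours < 4, below threshold.
Round 3 — no new infections; cascade stops.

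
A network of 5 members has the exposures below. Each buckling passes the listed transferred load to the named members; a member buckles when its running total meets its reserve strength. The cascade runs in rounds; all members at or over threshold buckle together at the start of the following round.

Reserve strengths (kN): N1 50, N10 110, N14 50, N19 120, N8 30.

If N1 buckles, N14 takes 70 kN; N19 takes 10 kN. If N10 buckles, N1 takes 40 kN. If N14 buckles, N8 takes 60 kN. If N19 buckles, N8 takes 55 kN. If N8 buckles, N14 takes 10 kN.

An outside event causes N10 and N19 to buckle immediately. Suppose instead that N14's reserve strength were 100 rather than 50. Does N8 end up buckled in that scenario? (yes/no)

With N14's reserve strength at 100:
Round 1 — N10, N19 buckle (initial).
  N1: +40 → 40 < 50
  N8: +55 → 55 ≥ 30
Round 2 — N8 buckles.
  N14: +10 → 10 < 100
No further bucklings.

yes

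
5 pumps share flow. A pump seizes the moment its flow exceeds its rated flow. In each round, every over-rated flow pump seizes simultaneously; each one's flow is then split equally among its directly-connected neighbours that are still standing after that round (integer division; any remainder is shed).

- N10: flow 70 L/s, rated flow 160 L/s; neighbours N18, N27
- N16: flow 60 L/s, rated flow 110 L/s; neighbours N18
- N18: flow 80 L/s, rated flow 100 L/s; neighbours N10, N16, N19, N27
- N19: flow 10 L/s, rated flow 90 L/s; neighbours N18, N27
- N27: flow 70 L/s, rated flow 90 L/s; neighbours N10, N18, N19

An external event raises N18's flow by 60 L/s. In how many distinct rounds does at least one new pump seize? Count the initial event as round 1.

Round 1 — N18 at 140 > 100. N18 seizes.
  N18 sheds 140 L/s to N10, N16, N19, N27: 35 each.
    N10: 70+35 = 105 ≤ 160
    N16: 60+35 = 95 ≤ 110
    N19: 10+35 = 45 ≤ 90
    N27: 70+35 = 105 > 90
Round 2 — N27 seizes.
  N27 sheds 105 L/s to N10, N19: 52 each (1 lost).
    N10: 105+52 = 157 ≤ 160
    N19: 45+52 = 97 > 90
Round 3 — N19 seizes.
  N19 sheds 97 L/s: no online neighbours, lost.
No further seizures.

3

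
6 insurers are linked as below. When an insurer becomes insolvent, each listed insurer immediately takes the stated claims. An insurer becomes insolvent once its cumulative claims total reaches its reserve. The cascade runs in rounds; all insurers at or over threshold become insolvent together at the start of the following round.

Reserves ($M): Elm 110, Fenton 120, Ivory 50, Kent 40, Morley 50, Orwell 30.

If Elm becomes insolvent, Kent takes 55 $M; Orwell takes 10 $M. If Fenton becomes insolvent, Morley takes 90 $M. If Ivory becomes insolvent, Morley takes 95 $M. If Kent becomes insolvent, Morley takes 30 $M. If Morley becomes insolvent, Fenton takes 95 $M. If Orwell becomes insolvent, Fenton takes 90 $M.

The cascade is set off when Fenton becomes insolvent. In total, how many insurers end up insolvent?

2

Round 1 — Fenton becomes insolvent (initial).
  Morley: +90 → 90 ≥ 50
Round 2 — Morley becomes insolvent.
No further insolvencies.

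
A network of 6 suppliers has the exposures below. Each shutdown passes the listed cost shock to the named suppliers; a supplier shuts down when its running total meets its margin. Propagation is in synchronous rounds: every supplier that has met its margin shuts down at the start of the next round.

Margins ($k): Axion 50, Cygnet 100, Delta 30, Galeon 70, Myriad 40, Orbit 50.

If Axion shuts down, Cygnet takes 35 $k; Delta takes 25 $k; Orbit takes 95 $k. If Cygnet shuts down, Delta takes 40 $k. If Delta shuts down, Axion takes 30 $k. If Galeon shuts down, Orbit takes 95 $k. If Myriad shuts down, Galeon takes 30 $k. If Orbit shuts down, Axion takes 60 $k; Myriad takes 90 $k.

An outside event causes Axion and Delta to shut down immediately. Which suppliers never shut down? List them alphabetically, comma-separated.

Round 1 — Axion, Delta shut down (initial).
  Cygnet: +35 → 35 < 100
  Orbit: +95 → 95 ≥ 50
Round 2 — Orbit shuts down.
  Myriad: +90 → 90 ≥ 40
Round 3 — Myriad shuts down.
  Galeon: +30 → 30 < 70
No further shutdowns.

Cygnet, Galeon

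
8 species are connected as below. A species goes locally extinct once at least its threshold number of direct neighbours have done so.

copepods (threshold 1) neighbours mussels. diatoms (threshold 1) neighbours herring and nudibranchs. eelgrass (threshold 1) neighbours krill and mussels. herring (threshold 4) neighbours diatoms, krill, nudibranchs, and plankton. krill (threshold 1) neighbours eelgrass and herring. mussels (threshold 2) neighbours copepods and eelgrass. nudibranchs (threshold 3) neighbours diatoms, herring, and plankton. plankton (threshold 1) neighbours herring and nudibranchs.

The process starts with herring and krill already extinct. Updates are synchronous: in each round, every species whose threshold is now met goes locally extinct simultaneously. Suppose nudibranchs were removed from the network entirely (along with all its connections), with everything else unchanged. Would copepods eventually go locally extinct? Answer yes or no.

no

With nudibranchs removed:
Round 1 — herring, krill go locally extinct (initial).
Round 2 — checking thresholds:
  diatoms: 1 of 1 neighbours ≥ 1, goes locally extinct.
  eelgrass: 1 of 2 neighbours ≥ 1, goes locally extinct.
  plankton: 1 of 1 neighbours ≥ 1, goes locally extinct.
Round 3 — no new extinctions; cascade stops.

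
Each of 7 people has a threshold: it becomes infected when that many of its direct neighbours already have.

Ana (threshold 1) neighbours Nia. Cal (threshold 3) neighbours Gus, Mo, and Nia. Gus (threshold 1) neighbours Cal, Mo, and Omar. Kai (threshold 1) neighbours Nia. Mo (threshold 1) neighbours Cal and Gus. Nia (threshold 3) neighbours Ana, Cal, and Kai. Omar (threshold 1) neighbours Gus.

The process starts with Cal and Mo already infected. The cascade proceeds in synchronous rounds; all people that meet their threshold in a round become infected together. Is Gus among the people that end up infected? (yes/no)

Round 1 — Cal, Mo become infected (initial).
Round 2 — checking thresholds:
  Gus: 2 of 3 neighbours ≥ 1, becomes infected.
  Nia: 1 of 3 neighbours < 3, holds.
Round 3 — checking thresholds:
  Nia: 1 of 3 neighbours < 3, holds.
  Omar: 1 of 1 neighbours ≥ 1, becomes infected.
Round 4 — no new infections; cascade stops.

yes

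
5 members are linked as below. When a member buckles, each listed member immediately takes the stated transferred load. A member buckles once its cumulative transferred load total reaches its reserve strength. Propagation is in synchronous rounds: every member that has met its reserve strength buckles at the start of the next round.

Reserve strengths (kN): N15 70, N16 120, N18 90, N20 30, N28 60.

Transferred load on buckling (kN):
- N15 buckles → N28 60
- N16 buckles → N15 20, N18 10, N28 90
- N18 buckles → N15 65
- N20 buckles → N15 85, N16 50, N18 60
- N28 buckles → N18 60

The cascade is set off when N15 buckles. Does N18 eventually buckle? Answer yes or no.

no

Round 1 — N15 buckles (initial).
  N28: +60 → 60 ≥ 60
Round 2 — N28 buckles.
  N18: +60 → 60 < 90
No further bucklings.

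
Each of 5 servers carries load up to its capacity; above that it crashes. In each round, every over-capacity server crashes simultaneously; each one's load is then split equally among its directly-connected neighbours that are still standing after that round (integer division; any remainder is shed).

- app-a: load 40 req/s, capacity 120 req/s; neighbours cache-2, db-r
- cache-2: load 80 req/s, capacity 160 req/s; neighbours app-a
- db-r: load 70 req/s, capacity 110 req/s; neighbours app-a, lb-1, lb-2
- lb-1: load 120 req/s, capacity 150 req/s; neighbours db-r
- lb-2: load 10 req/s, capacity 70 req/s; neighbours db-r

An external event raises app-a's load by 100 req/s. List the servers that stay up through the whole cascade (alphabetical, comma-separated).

Round 1 — app-a at 140 > 120. app-a crashes.
  app-a sheds 140 req/s to cache-2, db-r: 70 each.
    cache-2: 80+70 = 150 ≤ 160
    db-r: 70+70 = 140 > 110
Round 2 — db-r crashes.
  db-r sheds 140 req/s to lb-1, lb-2: 70 each.
    lb-1: 120+70 = 190 > 150
    lb-2: 10+70 = 80 > 70
Round 3 — lb-1, lb-2 crash.
  lb-1 sheds 190 req/s: no online neighbours, lost.
  lb-2 sheds 80 req/s: no online neighbours, lost.
No further crashes.

cache-2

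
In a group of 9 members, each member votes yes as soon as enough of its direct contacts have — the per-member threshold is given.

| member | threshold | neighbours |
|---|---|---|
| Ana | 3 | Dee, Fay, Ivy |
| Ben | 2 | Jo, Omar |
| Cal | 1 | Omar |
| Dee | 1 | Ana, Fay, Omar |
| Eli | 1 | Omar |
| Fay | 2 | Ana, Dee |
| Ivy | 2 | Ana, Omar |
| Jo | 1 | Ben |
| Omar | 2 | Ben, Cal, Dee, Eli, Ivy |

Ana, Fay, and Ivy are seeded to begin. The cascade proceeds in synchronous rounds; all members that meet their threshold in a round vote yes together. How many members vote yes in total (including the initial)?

Round 1 — Ana, Fay, Ivy vote yes (initial).
Round 2 — checking thresholds:
  Dee: 2 of 3 neighbours ≥ 1, votes yes.
  Omar: 1 of 5 neighbours < 2, holds.
Round 3 — checking thresholds:
  Omar: 2 of 5 neighbours ≥ 2, votes yes.
Round 4 — checking thresholds:
  Ben: 1 of 2 neighbours < 2, holds.
  Cal: 1 of 1 neighbours ≥ 1, votes yes.
  Eli: 1 of 1 neighbours ≥ 1, votes yes.
Round 5 — no new yes votes; cascade stops.

7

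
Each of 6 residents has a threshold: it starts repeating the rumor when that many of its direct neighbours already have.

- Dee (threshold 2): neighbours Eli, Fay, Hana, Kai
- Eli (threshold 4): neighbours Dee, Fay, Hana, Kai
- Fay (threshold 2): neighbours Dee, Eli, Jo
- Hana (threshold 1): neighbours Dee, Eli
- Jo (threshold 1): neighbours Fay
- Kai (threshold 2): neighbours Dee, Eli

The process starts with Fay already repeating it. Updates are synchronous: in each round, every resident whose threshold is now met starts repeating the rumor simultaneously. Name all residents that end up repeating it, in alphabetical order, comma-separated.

Fay, Jo

Round 1 — Fay starts repeating the rumor (initial).
Round 2 — checking thresholds:
  Dee: 1 of 4 neighbours < 2, holds.
  Eli: 1 of 4 neighbours < 4, holds.
  Jo: 1 of 1 neighbours ≥ 1, starts repeating the rumor.
Round 3 — no new spreads; cascade stops.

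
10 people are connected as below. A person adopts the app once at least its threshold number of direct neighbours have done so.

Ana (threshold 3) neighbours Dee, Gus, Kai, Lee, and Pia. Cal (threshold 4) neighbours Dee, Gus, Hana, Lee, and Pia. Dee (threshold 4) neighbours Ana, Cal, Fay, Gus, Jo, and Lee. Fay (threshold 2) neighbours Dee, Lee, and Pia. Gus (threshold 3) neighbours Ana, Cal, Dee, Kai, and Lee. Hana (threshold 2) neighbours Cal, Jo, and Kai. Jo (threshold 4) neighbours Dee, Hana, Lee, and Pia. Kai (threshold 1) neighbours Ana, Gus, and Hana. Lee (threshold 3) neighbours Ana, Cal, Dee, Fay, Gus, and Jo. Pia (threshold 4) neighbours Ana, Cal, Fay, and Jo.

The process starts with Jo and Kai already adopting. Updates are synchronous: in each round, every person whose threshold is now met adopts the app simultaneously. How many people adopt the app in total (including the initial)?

3

Round 1 — Jo, Kai adopt the app (initial).
Round 2 — checking thresholds:
  Ana: 1 of 5 neighbours < 3, not yet.
  Dee: 1 of 6 neighbours < 4, not yet.
  Gus: 1 of 5 neighbours < 3, not yet.
  Hana: 2 of 3 neighbours ≥ 2, adopts the app.
  Lee: 1 of 6 neighbours < 3, not yet.
  Pia: 1 of 4 neighbours < 4, not yet.
Round 3 — no new adoptions; cascade stops.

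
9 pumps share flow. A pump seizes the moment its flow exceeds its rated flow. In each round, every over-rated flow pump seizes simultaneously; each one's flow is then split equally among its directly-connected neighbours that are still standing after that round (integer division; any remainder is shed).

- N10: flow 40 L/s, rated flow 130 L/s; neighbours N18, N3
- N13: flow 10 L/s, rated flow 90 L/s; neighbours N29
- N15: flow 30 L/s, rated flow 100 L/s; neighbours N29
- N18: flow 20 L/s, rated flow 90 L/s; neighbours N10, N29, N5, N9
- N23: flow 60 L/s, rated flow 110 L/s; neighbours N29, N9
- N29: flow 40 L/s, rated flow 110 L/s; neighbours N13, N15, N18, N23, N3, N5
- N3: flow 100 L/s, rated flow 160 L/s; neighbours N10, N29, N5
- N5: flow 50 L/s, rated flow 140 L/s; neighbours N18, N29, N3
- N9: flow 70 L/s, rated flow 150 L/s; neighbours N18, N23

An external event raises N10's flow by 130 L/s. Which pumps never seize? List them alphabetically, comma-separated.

Round 1 — N10 at 170 > 130. N10 seizes.
  N10 sheds 170 L/s to N18, N3: 85 each.
    N18: 20+85 = 105 > 90
    N3: 100+85 = 185 > 160
Round 2 — N18, N3 seize.
  N18 sheds 105 L/s to N29, N5, N9: 35 each.
    N29: 40+35 = 75 ≤ 110
    N5: 50+35 = 85 ≤ 140
    N9: 70+35 = 105 ≤ 150
  N3 sheds 185 L/s to N29, N5: 92 each (1 lost).
    N29: 75+92 = 167 > 110
    N5: 85+92 = 177 > 140
Round 3 — N29, N5 seize.
  N29 sheds 167 L/s to N13, N15, N23: 55 each (2 lost).
    N13: 10+55 = 65 ≤ 90
    N15: 30+55 = 85 ≤ 100
    N23: 60+55 = 115 > 110
  N5 sheds 177 L/s: no online neighbours, lost.
Round 4 — N23 seizes.
  N23 sheds 115 L/s to N9: 115 each.
    N9: 105+115 = 220 > 150
Round 5 — N9 seizes.
  N9 sheds 220 L/s: no online neighbours, lost.
No further seizures.

N13, N15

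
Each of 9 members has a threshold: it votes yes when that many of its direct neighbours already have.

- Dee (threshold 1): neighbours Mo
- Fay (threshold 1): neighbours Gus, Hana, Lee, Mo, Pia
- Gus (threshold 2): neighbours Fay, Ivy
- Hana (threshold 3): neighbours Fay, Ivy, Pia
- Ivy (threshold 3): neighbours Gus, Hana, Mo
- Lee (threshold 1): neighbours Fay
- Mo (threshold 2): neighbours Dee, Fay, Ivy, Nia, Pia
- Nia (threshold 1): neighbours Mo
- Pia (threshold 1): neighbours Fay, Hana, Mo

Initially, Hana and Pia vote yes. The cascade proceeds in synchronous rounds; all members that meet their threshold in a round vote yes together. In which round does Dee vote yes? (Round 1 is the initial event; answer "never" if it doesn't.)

4

Round 1 — Hana, Pia vote yes (initial).
Round 2 — checking thresholds:
  Fay: 2 of 5 neighbours ≥ 1, votes yes.
  Ivy: 1 of 3 neighbours < 3, below threshold.
  Mo: 1 of 5 neighbours < 2, below threshold.
Round 3 — checking thresholds:
  Gus: 1 of 2 neighbours < 2, below threshold.
  Ivy: 1 of 3 neighbours < 3, below threshold.
  Lee: 1 of 1 neighbours ≥ 1, votes yes.
  Mo: 2 of 5 neighbours ≥ 2, votes yes.
Round 4 — checking thresholds:
  Dee: 1 of 1 neighbours ≥ 1, votes yes.
  Gus: 1 of 2 neighbours < 2, below threshold.
  Ivy: 2 of 3 neighbours < 3, below threshold.
  Nia: 1 of 1 neighbours ≥ 1, votes yes.
Round 5 — no new yes votes; cascade stops.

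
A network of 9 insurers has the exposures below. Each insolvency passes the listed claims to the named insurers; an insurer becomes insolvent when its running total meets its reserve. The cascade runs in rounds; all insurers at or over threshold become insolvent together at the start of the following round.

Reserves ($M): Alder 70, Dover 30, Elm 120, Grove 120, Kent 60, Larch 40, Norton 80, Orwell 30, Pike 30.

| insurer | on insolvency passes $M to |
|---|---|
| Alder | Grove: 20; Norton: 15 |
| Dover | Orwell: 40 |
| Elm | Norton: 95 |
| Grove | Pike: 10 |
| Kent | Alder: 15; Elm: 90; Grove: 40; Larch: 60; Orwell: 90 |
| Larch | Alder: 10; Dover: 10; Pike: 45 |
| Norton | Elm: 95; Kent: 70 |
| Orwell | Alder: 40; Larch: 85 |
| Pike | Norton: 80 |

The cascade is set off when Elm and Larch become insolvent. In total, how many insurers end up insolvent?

6

Round 1 — Elm, Larch become insolvent (initial).
  Alder: +10 → 10 < 70
  Dover: +10 → 10 < 30
  Norton: +95 → 95 ≥ 80
  Pike: +45 → 45 ≥ 30
Round 2 — Norton, Pike become insolvent.
  Kent: +70 → 70 ≥ 60
Round 3 — Kent becomes insolvent.
  Alder: +15 → 25 < 70
  Grove: +40 → 40 < 120
  Orwell: +90 → 90 ≥ 30
Round 4 — Orwell becomes insolvent.
  Alder: +40 → 65 < 70
No further insolvencies.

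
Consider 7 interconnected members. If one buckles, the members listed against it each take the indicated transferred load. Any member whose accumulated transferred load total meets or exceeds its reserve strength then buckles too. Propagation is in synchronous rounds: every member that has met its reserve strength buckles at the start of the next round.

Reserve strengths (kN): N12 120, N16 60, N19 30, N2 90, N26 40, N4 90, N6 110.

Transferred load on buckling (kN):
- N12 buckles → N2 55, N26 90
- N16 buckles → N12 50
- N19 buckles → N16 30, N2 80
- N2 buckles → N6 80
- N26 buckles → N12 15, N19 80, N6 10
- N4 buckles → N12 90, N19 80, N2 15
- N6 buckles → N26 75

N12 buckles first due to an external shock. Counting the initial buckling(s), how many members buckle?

Round 1 — N12 buckles (initial).
  N2: +55 → 55 < 90
  N26: +90 → 90 ≥ 40
Round 2 — N26 buckles.
  N19: +80 → 80 ≥ 30
  N6: +10 → 10 < 110
Round 3 — N19 buckles.
  N16: +30 → 30 < 60
  N2: +80 → 135 ≥ 90
Round 4 — N2 buckles.
  N6: +80 → 90 < 110
No further bucklings.

4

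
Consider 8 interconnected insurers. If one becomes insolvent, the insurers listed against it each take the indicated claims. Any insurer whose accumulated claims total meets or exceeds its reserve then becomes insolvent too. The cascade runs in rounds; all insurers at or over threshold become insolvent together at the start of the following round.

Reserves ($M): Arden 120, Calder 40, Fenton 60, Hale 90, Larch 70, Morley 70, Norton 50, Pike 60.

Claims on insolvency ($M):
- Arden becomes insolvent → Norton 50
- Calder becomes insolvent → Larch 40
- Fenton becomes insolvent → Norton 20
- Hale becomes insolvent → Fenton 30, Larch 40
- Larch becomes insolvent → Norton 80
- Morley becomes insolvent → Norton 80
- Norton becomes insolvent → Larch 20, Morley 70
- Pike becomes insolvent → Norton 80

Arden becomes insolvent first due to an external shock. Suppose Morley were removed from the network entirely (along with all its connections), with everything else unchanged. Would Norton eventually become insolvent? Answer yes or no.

With Morley removed:
Round 1 — Arden becomes insolvent (initial).
  Norton: +50 → 50 ≥ 50
Round 2 — Norton becomes insolvent.
  Larch: +20 → 20 < 70
No further insolvencies.

yes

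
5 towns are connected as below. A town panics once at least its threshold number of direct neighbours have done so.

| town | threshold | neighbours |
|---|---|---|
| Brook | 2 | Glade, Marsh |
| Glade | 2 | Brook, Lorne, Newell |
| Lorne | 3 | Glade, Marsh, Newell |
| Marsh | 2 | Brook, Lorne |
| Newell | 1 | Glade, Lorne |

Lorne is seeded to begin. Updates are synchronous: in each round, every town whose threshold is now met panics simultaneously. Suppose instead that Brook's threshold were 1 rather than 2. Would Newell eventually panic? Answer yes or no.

With Brook's threshold at 1:
Round 1 — Lorne panics (initial).
Round 2 — checking thresholds:
  Glade: 1 of 3 neighbours < 2, below threshold.
  Marsh: 1 of 2 neighbours < 2, below threshold.
  Newell: 1 of 2 neighbours ≥ 1, panics.
Round 3 — checking thresholds:
  Glade: 2 of 3 neighbours ≥ 2, panics.
  Marsh: 1 of 2 neighbours < 2, below threshold.
Round 4 — checking thresholds:
  Brook: 1 of 2 neighbours ≥ 1, panics.
  Marsh: 1 of 2 neighbours < 2, below threshold.
Round 5 — checking thresholds:
  Marsh: 2 of 2 neighbours ≥ 2, panics.
Round 6 — no new panics; cascade stops.

yes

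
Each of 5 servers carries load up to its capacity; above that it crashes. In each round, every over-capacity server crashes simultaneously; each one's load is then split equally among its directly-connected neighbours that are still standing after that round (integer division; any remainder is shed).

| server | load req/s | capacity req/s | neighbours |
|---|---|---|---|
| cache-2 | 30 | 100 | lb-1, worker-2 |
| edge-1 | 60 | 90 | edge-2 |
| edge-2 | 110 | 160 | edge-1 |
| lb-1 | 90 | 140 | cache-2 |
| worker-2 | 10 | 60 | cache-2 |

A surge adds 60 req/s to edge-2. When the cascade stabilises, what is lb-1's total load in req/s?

90

Round 1 — edge-2 at 170 > 160. edge-2 crashes.
  edge-2 sheds 170 req/s to edge-1: 170 each.
    edge-1: 60+170 = 230 > 90
Round 2 — edge-1 crashes.
  edge-1 sheds 230 req/s: no online neighbours, lost.
No further crashes.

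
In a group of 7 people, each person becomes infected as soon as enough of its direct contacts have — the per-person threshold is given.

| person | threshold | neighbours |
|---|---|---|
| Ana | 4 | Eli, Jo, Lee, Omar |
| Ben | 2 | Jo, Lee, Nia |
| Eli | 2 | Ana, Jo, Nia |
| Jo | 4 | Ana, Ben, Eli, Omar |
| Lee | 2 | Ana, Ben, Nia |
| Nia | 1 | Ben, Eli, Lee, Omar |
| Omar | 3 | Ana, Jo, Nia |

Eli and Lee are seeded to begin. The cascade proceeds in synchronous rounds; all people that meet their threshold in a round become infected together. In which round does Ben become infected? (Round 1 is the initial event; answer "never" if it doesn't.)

3

Round 1 — Eli, Lee become infected (initial).
Round 2 — checking thresholds:
  Ana: 2 of 4 neighbours < 4, holds.
  Ben: 1 of 3 neighbours < 2, holds.
  Jo: 1 of 4 neighbours < 4, holds.
  Nia: 2 of 4 neighbours ≥ 1, becomes infected.
Round 3 — checking thresholds:
  Ana: 2 of 4 neighbours < 4, holds.
  Ben: 2 of 3 neighbours ≥ 2, becomes infected.
  Jo: 1 of 4 neighbours < 4, holds.
  Omar: 1 of 3 neighbours < 3, holds.
Round 4 — no new infections; cascade stops.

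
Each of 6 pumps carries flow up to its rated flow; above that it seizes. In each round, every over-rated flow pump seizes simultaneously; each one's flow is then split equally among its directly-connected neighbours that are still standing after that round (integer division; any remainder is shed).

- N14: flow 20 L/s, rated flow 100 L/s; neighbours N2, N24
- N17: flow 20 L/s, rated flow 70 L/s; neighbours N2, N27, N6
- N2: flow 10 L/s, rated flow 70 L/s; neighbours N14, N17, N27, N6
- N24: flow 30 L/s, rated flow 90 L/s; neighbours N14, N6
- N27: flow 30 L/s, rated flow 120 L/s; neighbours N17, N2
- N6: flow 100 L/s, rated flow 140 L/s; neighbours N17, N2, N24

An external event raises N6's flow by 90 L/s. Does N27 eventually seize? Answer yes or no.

yes

Round 1 — N6 at 190 > 140. N6 seizes.
  N6 sheds 190 L/s to N17, N2, N24: 63 each (1 lost).
    N17: 20+63 = 83 > 70
    N2: 10+63 = 73 > 70
    N24: 30+63 = 93 > 90
Round 2 — N17, N2, N24 seize.
  N17 sheds 83 L/s to N27: 83 each.
    N27: 30+83 = 113 ≤ 120
  N2 sheds 73 L/s to N14, N27: 36 each (1 lost).
    N14: 20+36 = 56 ≤ 100
    N27: 113+36 = 149 > 120
  N24 sheds 93 L/s to N14: 93 each.
    N14: 56+93 = 149 > 100
Round 3 — N14, N27 seize.
  N14 sheds 149 L/s: no online neighbours, lost.
  N27 sheds 149 L/s: no online neighbours, lost.
No further seizures.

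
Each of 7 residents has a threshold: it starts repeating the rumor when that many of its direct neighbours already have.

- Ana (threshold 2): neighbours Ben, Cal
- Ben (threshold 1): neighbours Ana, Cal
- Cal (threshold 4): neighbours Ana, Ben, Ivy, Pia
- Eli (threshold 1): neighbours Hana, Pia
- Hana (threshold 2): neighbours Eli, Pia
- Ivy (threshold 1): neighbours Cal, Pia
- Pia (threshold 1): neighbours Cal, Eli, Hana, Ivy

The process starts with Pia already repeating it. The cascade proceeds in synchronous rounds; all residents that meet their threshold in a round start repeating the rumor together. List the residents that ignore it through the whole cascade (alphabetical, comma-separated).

Round 1 — Pia starts repeating the rumor (initial).
Round 2 — checking thresholds:
  Cal: 1 of 4 neighbours < 4, not yet.
  Eli: 1 of 2 neighbours ≥ 1, starts repeating the rumor.
  Hana: 1 of 2 neighbours < 2, not yet.
  Ivy: 1 of 2 neighbours ≥ 1, starts repeating the rumor.
Round 3 — checking thresholds:
  Cal: 2 of 4 neighbours < 4, not yet.
  Hana: 2 of 2 neighbours ≥ 2, starts repeating the rumor.
Round 4 — no new spreads; cascade stops.

Ana, Ben, Cal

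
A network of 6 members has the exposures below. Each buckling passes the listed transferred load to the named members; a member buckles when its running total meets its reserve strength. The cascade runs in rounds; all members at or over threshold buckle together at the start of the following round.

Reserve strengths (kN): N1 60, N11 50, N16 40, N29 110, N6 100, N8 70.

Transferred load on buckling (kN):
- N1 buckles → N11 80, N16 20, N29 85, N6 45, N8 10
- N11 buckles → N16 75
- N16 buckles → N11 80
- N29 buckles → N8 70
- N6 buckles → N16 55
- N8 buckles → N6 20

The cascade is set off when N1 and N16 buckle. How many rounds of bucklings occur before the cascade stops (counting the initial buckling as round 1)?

2

Round 1 — N1, N16 buckle (initial).
  N11: +80+80 → 160 ≥ 50
  N29: +85 → 85 < 110
  N6: +45 → 45 < 100
  N8: +10 → 10 < 70
Round 2 — N11 buckles.
No further bucklings.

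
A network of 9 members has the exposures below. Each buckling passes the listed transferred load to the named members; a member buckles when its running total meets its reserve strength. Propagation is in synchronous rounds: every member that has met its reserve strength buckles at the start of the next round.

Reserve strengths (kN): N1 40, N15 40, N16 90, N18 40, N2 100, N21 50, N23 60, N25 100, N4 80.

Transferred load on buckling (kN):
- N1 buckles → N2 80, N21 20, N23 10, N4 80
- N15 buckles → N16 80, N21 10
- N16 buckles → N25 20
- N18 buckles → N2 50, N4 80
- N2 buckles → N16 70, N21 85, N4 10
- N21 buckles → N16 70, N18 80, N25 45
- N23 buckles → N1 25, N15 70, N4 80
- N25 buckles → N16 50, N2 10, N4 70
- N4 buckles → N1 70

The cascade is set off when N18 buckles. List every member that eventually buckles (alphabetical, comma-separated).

Round 1 — N18 buckles (initial).
  N2: +50 → 50 < 100
  N4: +80 → 80 ≥ 80
Round 2 — N4 buckles.
  N1: +70 → 70 ≥ 40
Round 3 — N1 buckles.
  N2: +80 → 130 ≥ 100
  N21: +20 → 20 < 50
  N23: +10 → 10 < 60
Round 4 — N2 buckles.
  N16: +70 → 70 < 90
  N21: +85 → 105 ≥ 50
Round 5 — N21 buckles.
  N16: +70 → 140 ≥ 90
  N25: +45 → 45 < 100
Round 6 — N16 buckles.
  N25: +20 → 65 < 100
No further bucklings.

N1, N16, N18, N2, N21, N4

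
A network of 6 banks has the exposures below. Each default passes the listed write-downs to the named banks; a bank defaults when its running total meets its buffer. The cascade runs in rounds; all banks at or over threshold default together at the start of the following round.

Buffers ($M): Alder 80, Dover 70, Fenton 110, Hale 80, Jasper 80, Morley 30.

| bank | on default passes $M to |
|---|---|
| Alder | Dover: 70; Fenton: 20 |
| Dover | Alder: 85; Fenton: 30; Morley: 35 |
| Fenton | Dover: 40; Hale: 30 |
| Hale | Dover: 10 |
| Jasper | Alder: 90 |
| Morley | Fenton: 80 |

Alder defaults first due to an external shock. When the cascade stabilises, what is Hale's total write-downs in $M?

Round 1 — Alder defaults (initial).
  Dover: +70 → 70 ≥ 70
  Fenton: +20 → 20 < 110
Round 2 — Dover defaults.
  Fenton: +30 → 50 < 110
  Morley: +35 → 35 ≥ 30
Round 3 — Morley defaults.
  Fenton: +80 → 130 ≥ 110
Round 4 — Fenton defaults.
  Hale: +30 → 30 < 80
No further defaults.

30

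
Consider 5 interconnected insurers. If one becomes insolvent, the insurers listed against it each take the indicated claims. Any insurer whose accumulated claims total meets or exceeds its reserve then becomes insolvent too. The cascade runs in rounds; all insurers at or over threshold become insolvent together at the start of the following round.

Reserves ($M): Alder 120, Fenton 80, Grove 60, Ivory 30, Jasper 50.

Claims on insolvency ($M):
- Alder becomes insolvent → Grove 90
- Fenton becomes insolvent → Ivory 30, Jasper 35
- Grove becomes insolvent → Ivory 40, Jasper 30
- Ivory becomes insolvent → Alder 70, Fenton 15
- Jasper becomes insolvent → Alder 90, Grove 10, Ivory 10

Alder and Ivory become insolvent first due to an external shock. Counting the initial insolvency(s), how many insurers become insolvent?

Round 1 — Alder, Ivory become insolvent (initial).
  Fenton: +15 → 15 < 80
  Grove: +90 → 90 ≥ 60
Round 2 — Grove becomes insolvent.
  Jasper: +30 → 30 < 50
No further insolvencies.

3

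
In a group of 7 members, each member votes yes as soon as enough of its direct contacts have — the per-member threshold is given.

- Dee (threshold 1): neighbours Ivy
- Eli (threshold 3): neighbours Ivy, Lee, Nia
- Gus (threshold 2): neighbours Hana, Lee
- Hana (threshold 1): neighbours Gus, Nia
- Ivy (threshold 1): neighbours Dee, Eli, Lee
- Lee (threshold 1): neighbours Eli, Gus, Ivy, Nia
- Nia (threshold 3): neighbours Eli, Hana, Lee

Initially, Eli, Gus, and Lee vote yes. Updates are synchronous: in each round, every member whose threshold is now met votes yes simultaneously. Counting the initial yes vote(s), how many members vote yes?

7

Round 1 — Eli, Gus, Lee vote yes (initial).
Round 2 — checking thresholds:
  Hana: 1 of 2 neighbours ≥ 1, votes yes.
  Ivy: 2 of 3 neighbours ≥ 1, votes yes.
  Nia: 2 of 3 neighbours < 3, not yet.
Round 3 — checking thresholds:
  Dee: 1 of 1 neighbours ≥ 1, votes yes.
  Nia: 3 of 3 neighbours ≥ 3, votes yes.
Round 4 — no new yes votes; cascade stops.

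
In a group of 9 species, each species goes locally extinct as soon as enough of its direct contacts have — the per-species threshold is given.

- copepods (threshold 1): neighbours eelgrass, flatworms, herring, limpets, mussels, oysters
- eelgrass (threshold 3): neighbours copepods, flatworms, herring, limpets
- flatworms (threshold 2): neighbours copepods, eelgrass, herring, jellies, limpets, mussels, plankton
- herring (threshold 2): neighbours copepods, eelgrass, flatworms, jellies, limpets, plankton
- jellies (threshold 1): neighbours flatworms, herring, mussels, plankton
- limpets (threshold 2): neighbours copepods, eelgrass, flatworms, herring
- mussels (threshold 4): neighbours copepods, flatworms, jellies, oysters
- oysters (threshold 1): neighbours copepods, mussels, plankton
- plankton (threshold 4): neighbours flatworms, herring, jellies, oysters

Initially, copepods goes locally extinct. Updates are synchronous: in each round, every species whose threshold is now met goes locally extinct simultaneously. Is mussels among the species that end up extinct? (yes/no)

no

Round 1 — copepods goes locally extinct (initial).
Round 2 — checking thresholds:
  eelgrass: 1 of 4 neighbours < 3, holds.
  flatworms: 1 of 7 neighbours < 2, holds.
  herring: 1 of 6 neighbours < 2, holds.
  limpets: 1 of 4 neighbours < 2, holds.
  mussels: 1 of 4 neighbours < 4, holds.
  oysters: 1 of 3 neighbours ≥ 1, goes locally extinct.
Round 3 — no new extinctions; cascade stops.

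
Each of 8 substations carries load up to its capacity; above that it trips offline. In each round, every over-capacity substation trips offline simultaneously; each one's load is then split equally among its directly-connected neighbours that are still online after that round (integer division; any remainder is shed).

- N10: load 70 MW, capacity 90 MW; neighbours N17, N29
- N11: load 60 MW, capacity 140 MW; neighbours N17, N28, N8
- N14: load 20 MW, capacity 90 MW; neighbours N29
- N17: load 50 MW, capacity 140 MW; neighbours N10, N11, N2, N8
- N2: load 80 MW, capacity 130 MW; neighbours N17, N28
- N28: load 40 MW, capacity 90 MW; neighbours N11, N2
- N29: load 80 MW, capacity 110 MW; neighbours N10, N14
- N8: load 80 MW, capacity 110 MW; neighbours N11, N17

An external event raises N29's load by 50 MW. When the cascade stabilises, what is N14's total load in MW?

Round 1 — N29 at 130 > 110. N29 trips offline.
  N29 sheds 130 MW to N10, N14: 65 each.
    N10: 70+65 = 135 > 90
    N14: 20+65 = 85 ≤ 90
Round 2 — N10 trips offline.
  N10 sheds 135 MW to N17: 135 each.
    N17: 50+135 = 185 > 140
Round 3 — N17 trips offline.
  N17 sheds 185 MW to N11, N2, N8: 61 each (2 lost).
    N11: 60+61 = 121 ≤ 140
    N2: 80+61 = 141 > 130
    N8: 80+61 = 141 > 110
Round 4 — N2, N8 trip offline.
  N2 sheds 141 MW to N28: 141 each.
    N28: 40+141 = 181 > 90
  N8 sheds 141 MW to N11: 141 each.
    N11: 121+141 = 262 > 140
Round 5 — N11, N28 trip offline.
  N11 sheds 262 MW: no online neighbours, lost.
  N28 sheds 181 MW: no online neighbours, lost.
No further trips.

85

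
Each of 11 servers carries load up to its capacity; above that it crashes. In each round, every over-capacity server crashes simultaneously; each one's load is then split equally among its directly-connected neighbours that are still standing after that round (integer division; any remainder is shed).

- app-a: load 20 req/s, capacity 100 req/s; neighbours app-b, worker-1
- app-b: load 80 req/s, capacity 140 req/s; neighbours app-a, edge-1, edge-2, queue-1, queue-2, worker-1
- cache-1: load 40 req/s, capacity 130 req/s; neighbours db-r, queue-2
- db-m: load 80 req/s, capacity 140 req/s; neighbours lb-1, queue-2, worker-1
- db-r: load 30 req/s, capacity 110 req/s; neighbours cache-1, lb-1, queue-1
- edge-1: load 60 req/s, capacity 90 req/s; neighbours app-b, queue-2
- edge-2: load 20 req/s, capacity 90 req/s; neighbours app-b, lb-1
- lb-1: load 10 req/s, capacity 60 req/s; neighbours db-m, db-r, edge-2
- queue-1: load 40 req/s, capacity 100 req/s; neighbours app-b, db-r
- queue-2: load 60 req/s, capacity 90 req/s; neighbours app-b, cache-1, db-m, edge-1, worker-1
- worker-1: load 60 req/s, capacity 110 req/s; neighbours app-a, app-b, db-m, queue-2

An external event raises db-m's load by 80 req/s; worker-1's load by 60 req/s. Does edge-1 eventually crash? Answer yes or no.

yes

Round 1 — db-m at 160 > 140; worker-1 at 120 > 110. db-m, worker-1 crash.
  db-m sheds 160 req/s to lb-1, queue-2: 80 each.
    lb-1: 10+80 = 90 > 60
    queue-2: 60+80 = 140 > 90
  worker-1 sheds 120 req/s to app-a, app-b, queue-2: 40 each.
    app-a: 20+40 = 60 ≤ 100
    app-b: 80+40 = 120 ≤ 140
    queue-2: 140+40 = 180 > 90
Round 2 — lb-1, queue-2 crash.
  lb-1 sheds 90 req/s to db-r, edge-2: 45 each.
    db-r: 30+45 = 75 ≤ 110
    edge-2: 20+45 = 65 ≤ 90
  queue-2 sheds 180 req/s to app-b, cache-1, edge-1: 60 each.
    app-b: 120+60 = 180 > 140
    cache-1: 40+60 = 100 ≤ 130
    edge-1: 60+60 = 120 > 90
Round 3 — app-b, edge-1 crash.
  app-b sheds 180 req/s to app-a, edge-2, queue-1: 60 each.
    app-a: 60+60 = 120 > 100
    edge-2: 65+60 = 125 > 90
    queue-1: 40+60 = 100 ≤ 100
  edge-1 sheds 120 req/s: no online neighbours, lost.
Round 4 — app-a, edge-2 crash.
  app-a sheds 120 req/s: no online neighbours, lost.
  edge-2 sheds 125 req/s: no online neighbours, lost.
No further crashes.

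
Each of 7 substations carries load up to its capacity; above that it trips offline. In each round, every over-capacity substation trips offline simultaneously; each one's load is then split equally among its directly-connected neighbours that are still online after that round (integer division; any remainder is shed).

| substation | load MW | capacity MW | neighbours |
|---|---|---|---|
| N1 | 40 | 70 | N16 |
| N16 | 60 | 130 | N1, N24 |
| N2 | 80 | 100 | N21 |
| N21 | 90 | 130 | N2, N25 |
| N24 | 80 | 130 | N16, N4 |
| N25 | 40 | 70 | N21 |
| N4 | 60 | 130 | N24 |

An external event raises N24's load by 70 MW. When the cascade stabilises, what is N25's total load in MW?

40

Round 1 — N24 at 150 > 130. N24 trips offline.
  N24 sheds 150 MW to N16, N4: 75 each.
    N16: 60+75 = 135 > 130
    N4: 60+75 = 135 > 130
Round 2 — N16, N4 trip offline.
  N16 sheds 135 MW to N1: 135 each.
    N1: 40+135 = 175 > 70
  N4 sheds 135 MW: no online neighbours, lost.
Round 3 — N1 trips offline.
  N1 sheds 175 MW: no online neighbours, lost.
No further trips.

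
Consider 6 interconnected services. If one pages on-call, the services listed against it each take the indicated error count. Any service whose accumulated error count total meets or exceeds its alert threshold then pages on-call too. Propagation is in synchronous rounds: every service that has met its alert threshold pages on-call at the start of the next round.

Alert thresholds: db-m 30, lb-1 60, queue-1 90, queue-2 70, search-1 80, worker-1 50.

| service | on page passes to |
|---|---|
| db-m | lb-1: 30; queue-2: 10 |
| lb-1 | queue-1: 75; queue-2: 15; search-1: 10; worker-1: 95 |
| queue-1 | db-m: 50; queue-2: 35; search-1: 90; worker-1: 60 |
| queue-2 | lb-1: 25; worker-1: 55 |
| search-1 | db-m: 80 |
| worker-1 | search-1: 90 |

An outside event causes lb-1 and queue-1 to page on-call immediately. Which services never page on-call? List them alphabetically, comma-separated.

Round 1 — lb-1, queue-1 page on-call (initial).
  db-m: +50 → 50 ≥ 30
  queue-2: +15+35 → 50 < 70
  search-1: +10+90 → 100 ≥ 80
  worker-1: +95+60 → 155 ≥ 50
Round 2 — db-m, search-1, worker-1 page on-call.
  queue-2: +10 → 60 < 70
No further pages.

queue-2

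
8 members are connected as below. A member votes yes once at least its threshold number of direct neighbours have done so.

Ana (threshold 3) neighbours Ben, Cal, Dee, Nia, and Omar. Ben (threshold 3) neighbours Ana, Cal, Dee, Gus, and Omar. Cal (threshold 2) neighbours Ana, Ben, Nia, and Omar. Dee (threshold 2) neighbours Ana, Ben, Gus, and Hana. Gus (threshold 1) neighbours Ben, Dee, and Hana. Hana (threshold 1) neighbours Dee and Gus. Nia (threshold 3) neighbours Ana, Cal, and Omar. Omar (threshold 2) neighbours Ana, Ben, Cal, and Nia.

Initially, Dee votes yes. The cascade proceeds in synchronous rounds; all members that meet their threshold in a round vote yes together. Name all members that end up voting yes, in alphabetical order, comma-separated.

Round 1 — Dee votes yes (initial).
Round 2 — checking thresholds:
  Ana: 1 of 5 neighbours < 3, holds.
  Ben: 1 of 5 neighbours < 3, holds.
  Gus: 1 of 3 neighbours ≥ 1, votes yes.
  Hana: 1 of 2 neighbours ≥ 1, votes yes.
Round 3 — no new yes votes; cascade stops.

Dee, Gus, Hana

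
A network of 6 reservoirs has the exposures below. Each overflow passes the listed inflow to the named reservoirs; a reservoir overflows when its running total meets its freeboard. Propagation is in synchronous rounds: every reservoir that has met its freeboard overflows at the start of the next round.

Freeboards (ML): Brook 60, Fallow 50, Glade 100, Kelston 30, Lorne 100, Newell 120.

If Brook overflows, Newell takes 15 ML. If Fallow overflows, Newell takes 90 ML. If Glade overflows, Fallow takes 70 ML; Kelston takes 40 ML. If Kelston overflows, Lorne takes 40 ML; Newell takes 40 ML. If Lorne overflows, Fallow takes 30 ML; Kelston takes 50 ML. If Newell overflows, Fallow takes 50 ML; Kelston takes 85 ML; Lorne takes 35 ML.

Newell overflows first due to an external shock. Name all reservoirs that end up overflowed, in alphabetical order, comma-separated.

Round 1 — Newell overflows (initial).
  Fallow: +50 → 50 ≥ 50
  Kelston: +85 → 85 ≥ 30
  Lorne: +35 → 35 < 100
Round 2 — Fallow, Kelston overflow.
  Lorne: +40 → 75 < 100
No further overflows.

Fallow, Kelston, Newell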